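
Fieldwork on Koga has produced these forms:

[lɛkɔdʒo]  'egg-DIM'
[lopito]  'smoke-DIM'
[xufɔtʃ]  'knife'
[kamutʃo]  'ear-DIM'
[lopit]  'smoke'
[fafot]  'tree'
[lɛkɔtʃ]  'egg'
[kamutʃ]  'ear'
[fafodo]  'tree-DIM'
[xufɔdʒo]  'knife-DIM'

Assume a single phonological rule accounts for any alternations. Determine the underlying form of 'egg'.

/lɛkɔdʒ/

In [lɛkɔtʃ] and [lɛkɔdʒo] the final segment of 'egg' alternates: [tʃ] ~ [dʒ].
The stem 'ear' ([kamutʃ], [kamutʃo]) shows [tʃ] unchanged in both environments, so [tʃ] cannot be basic with [dʒ] derived before the DIM suffix.
The alternation reflects word-final obstruent devoicing: voiced obstruents become voiceless word-finally. /dʒ/ is underlying.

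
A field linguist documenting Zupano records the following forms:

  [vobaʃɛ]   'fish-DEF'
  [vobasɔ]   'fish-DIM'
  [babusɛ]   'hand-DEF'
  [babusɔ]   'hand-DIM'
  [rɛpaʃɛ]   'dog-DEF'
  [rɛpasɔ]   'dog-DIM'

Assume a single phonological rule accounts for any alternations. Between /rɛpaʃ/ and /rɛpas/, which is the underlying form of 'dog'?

The root 'dog' surfaces as [rɛpaʃɛ] and [rɛpasɔ], with a stem-final [ʃ] ~ [s] alternation.
If /s/ were underlying and a rule turned it into [ʃ] before the DEF suffix, 'hand' would also alternate; but it has [s] in both [babusɛ] and [babusɔ].
The underlying segment must be /ʃ/; palato-alveolar /ʃ/ becomes [s] when no front vowel follows, yielding [s] there.

/rɛpaʃ/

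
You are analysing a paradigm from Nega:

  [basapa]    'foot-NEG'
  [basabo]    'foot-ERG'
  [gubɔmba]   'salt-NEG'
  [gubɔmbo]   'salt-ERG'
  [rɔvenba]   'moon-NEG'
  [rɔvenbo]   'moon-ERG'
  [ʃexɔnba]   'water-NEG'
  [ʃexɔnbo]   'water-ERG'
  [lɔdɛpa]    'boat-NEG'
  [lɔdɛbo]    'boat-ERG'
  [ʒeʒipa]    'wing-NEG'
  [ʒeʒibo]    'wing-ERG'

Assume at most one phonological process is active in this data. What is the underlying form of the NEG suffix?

/-pa/

The NEG suffix surfaces as [-ba] and [-pa], depending on the final segment of the stem.
By contrast the ERG suffix keeps its initial [b] throughout — that segment must be underlying.
So the underlying form is /-pa/, and voiceless stops become voiced after a nasal.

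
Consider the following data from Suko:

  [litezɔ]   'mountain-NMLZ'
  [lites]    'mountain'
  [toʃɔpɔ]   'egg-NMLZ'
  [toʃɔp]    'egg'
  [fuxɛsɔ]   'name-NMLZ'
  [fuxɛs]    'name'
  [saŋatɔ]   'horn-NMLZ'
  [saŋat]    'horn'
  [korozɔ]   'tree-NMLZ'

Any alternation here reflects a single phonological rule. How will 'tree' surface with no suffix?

[koros]

The root 'mountain' surfaces as [litezɔ] and [lites], with a stem-final [z] ~ [s] alternation.
But 'name' keeps [s] in both environments ([fuxɛsɔ], [fuxɛs]), so there is no rule changing /s/ to [z] before the NMLZ suffix.
Therefore /z/ is basic and [s] is derived by word-final obstruent devoicing (voiced obstruents become voiceless word-finally).
From [korozɔ] the stem 'tree' is /koroz/; word-finally this yields [koros].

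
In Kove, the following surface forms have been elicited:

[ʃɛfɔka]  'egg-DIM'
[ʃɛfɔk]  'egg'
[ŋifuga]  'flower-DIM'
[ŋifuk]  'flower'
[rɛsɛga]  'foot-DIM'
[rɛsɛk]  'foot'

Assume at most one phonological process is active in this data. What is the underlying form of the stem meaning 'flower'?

/ŋifug/

In [ŋifuga] and [ŋifuk] the final segment of 'flower' alternates: [g] ~ [k].
If /k/ were underlying and a rule turned it into [g] before the DIM suffix, 'egg' would also alternate; but it has [k] in both [ʃɛfɔka] and [ʃɛfɔk].
The alternation reflects word-final obstruent devoicing: voiced obstruents become voiceless word-finally. /g/ is underlying.
Hence 'flower' is /ŋifug/ underlyingly.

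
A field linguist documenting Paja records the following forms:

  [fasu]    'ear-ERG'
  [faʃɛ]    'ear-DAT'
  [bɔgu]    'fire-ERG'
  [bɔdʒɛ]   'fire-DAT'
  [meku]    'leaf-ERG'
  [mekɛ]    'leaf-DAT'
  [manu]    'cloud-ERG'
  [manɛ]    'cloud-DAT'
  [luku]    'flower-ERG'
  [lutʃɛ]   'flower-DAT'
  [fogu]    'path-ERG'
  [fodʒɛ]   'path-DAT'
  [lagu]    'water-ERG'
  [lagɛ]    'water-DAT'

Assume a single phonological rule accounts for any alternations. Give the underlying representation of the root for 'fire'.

The root 'fire' surfaces as [bɔgu] and [bɔdʒɛ], with a stem-final [g] ~ [dʒ] alternation.
The stem 'water' ([lagu], [lagɛ]) shows [g] unchanged in both environments, so [g] cannot be basic with [dʒ] derived before the DAT suffix.
So /dʒ/ is underlying, and a rule of depalatalization — palato-alveolar /tʃ/, /dʒ/ and /ʃ/ become [k], [g] and [s] when no front vowel follows — gives [g].
So 'fire' = /bɔdʒ/.

/bɔdʒ/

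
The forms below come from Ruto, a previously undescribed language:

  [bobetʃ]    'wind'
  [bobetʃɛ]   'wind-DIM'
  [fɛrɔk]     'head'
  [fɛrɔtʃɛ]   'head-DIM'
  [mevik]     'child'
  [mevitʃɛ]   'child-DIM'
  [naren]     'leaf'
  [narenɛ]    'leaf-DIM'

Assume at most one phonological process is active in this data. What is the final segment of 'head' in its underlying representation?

In [fɛrɔk] and [fɛrɔtʃɛ] the final segment of 'head' alternates: [k] ~ [tʃ].
But 'wind' keeps [tʃ] in both environments ([bobetʃ], [bobetʃɛ]), so there is no rule changing /tʃ/ to [k] in isolation.
The alternation reflects palatalization before a front vowel: /k/ becomes palato-alveolar [tʃ] before a front vowel. /k/ is underlying.

/k/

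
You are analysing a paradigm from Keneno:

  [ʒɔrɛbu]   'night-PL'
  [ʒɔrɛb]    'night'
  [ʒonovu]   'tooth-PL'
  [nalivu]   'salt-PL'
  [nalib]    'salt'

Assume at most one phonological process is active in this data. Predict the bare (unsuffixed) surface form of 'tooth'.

[ʒonob]

The stem for 'salt' ends in [v] in [nalivu] but [b] in [nalib].
If /b/ were underlying and a rule turned it into [v] before the PL suffix, 'night' would also alternate; but it has [b] in both [ʒɔrɛbu] and [ʒɔrɛb].
So /v/ is underlying, and a rule of word-final hardening — voiced fricatives become stops word-finally — gives [b].
The one attested form of 'tooth', [ʒonovu], shows underlying /ʒonov/. Applying the same rule word-finally gives [ʒonob].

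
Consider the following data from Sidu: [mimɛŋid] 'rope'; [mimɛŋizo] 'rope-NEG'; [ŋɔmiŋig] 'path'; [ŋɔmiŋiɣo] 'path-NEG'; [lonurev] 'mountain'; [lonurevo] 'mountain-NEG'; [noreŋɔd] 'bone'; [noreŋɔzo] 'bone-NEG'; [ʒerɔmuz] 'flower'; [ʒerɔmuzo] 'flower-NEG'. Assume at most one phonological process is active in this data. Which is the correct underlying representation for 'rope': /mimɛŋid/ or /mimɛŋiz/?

/mimɛŋid/

'rope' shows [d] ~ [z] at the end of the stem ([mimɛŋid] vs [mimɛŋizo]).
Compare 'flower', with invariant [z] in [ʒerɔmuz] and [ʒerɔmuzo]: an analysis with underlying /z/ and a rule producing [d] in isolation would wrongly predict alternation here too.
Therefore /d/ is basic and [z] is derived by intervocalic spirantization (voiced stops become fricatives between vowels).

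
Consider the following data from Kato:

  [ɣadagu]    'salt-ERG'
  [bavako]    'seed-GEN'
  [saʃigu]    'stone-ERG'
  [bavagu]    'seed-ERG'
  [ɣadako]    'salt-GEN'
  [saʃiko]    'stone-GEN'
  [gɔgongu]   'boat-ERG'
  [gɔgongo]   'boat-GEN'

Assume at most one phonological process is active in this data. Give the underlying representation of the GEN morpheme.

/-ko/

The GEN suffix surfaces as [-go] and [-ko], depending on the final segment of the stem.
The ERG suffix, which begins with [g], is invariant after every stem; so [g] is not altered by any rule here.
The GEN suffix is therefore /-ko/ underlyingly, with post-nasal voicing: voiceless stops become voiced after a nasal.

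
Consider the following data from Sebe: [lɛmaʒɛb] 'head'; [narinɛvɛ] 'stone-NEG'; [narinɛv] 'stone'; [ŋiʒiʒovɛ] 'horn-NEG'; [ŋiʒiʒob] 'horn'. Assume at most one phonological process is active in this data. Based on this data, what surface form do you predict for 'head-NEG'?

[lɛmaʒɛvɛ]

The root 'horn' surfaces as [ŋiʒiʒovɛ] and [ŋiʒiʒob], with a stem-final [v] ~ [b] alternation.
Compare 'stone', with invariant [v] in [narinɛvɛ] and [narinɛv]: an analysis with underlying /v/ and a rule producing [b] in isolation would wrongly predict alternation here too.
The alternation reflects intervocalic spirantization: voiced stops become fricatives between vowels. /b/ is underlying.
The one attested form of 'head', [lɛmaʒɛb], shows underlying /lɛmaʒɛb/. Applying the same rule between vowels gives [lɛmaʒɛvɛ].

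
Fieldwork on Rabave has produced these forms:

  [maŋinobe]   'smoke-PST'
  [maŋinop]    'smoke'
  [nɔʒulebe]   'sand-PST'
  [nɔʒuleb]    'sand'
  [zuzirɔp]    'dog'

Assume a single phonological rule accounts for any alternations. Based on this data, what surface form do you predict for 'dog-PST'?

The stem for 'smoke' ends in [b] in [maŋinobe] but [p] in [maŋinop].
But 'sand' keeps [b] in both environments ([nɔʒulebe], [nɔʒuleb]), so there is no rule changing /b/ to [p] in isolation.
So /p/ is underlying, and a rule of intervocalic voicing — voiceless stops become voiced between vowels — gives [b].
The one attested form of 'dog', [zuzirɔp], shows underlying /zuzirɔp/. Applying the same rule between vowels gives [zuzirɔbe].

[zuzirɔbe]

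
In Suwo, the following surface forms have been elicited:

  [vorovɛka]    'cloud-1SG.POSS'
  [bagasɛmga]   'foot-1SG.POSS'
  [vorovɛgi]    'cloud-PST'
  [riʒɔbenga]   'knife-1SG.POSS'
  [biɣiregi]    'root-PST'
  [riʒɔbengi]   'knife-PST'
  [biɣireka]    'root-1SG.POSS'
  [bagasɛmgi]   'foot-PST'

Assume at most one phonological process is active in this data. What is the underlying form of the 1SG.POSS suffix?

/-ka/

The 1SG.POSS suffix surfaces as [-ga] and [-ka], depending on the final segment of the stem.
By contrast the PST suffix keeps its initial [g] throughout — that segment must be underlying.
The 1SG.POSS suffix is therefore /-ka/ underlyingly, with post-nasal voicing: voiceless stops become voiced after a nasal.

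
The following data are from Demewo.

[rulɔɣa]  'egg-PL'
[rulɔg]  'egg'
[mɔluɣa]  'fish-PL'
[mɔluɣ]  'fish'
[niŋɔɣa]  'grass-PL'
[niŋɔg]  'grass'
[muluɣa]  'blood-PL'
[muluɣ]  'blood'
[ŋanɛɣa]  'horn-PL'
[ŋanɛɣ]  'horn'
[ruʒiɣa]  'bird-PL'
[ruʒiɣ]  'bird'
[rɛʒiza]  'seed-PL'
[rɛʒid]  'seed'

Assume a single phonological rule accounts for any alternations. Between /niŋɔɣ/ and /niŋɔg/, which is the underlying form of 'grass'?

/niŋɔg/

The stem for 'grass' ends in [ɣ] in [niŋɔɣa] but [g] in [niŋɔg].
The stem 'fish' ([mɔluɣa], [mɔluɣ]) shows [ɣ] unchanged in both environments, so [ɣ] cannot be basic with [g] derived in isolation.
Therefore /g/ is basic and [ɣ] is derived by intervocalic spirantization (voiced stops become fricatives between vowels).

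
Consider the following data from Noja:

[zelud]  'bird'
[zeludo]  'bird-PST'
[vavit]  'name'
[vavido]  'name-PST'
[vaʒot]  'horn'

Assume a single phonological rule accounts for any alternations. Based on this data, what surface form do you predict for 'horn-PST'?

[vaʒodo]

The stem for 'name' ends in [t] in [vavit] but [d] in [vavido].
Compare 'bird', with invariant [d] in [zelud] and [zeludo]: an analysis with underlying /d/ and a rule producing [t] in isolation would wrongly predict alternation here too.
Therefore /t/ is basic and [d] is derived by intervocalic voicing (voiceless stops become voiced between vowels).
The one attested form of 'horn', [vaʒot], shows underlying /vaʒot/. Applying the same rule between vowels gives [vaʒodo].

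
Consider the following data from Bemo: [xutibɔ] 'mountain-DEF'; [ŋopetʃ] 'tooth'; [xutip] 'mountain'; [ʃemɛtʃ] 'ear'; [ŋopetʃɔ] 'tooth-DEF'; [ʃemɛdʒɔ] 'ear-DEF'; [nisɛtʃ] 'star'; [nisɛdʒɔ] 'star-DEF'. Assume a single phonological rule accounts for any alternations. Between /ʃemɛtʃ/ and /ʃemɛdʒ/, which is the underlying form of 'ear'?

The stem for 'ear' ends in [dʒ] in [ʃemɛdʒɔ] but [tʃ] in [ʃemɛtʃ].
But 'tooth' keeps [tʃ] in both environments ([ŋopetʃɔ], [ŋopetʃ]), so there is no rule changing /tʃ/ to [dʒ] before the DEF suffix.
Therefore /dʒ/ is basic and [tʃ] is derived by word-final obstruent devoicing (voiced obstruents become voiceless word-finally).

/ʃemɛdʒ/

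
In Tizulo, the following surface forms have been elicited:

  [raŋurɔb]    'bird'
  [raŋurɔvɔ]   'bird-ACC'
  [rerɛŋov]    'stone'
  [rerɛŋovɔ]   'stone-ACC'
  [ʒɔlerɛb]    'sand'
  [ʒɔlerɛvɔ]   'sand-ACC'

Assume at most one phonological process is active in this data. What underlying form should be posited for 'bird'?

/raŋurɔb/

The root 'bird' surfaces as [raŋurɔb] and [raŋurɔvɔ], with a stem-final [b] ~ [v] alternation.
The stem 'stone' ([rerɛŋov], [rerɛŋovɔ]) shows [v] unchanged in both environments, so [v] cannot be basic with [b] derived in isolation.
Therefore /b/ is basic and [v] is derived by intervocalic spirantization (voiced stops become fricatives between vowels).
The underlying form of 'bird' is therefore /raŋurɔb/.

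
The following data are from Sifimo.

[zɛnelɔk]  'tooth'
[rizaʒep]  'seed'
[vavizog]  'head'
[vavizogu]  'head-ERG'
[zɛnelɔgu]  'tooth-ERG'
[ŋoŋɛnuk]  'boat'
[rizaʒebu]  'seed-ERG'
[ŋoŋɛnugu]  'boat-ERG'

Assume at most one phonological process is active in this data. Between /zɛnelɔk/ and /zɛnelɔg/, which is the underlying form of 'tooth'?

In [zɛnelɔgu] and [zɛnelɔk] the final segment of 'tooth' alternates: [g] ~ [k].
If /g/ were underlying and a rule turned it into [k] in isolation, 'head' would also alternate; but it has [g] in both [vavizogu] and [vavizog].
Therefore /k/ is basic and [g] is derived by intervocalic voicing (voiceless stops become voiced between vowels).

/zɛnelɔk/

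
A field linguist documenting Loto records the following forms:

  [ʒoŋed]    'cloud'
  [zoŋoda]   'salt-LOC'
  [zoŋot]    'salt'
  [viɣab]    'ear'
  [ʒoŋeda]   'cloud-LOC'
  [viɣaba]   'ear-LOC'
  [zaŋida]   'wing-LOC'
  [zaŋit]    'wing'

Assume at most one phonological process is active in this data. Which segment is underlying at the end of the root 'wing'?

/t/

The stem for 'wing' ends in [d] in [zaŋida] but [t] in [zaŋit].
The stem 'cloud' ([ʒoŋeda], [ʒoŋed]) shows [d] unchanged in both environments, so [d] cannot be basic with [t] derived in isolation.
Therefore /t/ is basic and [d] is derived by intervocalic voicing (voiceless stops become voiced between vowels).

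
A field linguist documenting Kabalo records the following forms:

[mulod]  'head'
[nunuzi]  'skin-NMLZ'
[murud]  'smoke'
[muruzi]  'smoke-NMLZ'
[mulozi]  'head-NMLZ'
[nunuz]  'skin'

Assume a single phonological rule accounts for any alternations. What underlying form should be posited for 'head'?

/mulod/

The root 'head' surfaces as [mulod] and [mulozi], with a stem-final [d] ~ [z] alternation.
If /z/ were underlying and a rule turned it into [d] in isolation, 'skin' would also alternate; but it has [z] in both [nunuz] and [nunuzi].
The alternation reflects intervocalic spirantization: voiced stops become fricatives between vowels. /d/ is underlying.
Hence 'head' is /mulod/ underlyingly.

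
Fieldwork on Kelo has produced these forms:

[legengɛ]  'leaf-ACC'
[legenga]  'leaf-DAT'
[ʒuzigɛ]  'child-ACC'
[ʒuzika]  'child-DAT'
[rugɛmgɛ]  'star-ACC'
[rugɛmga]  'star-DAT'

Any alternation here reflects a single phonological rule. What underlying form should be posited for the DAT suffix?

The DAT suffix surfaces as [-ga] and [-ka], depending on the final segment of the stem.
The ACC suffix, which begins with [g], is invariant after every stem; so [g] is not altered by any rule here.
So the underlying form is /-ka/, and voiceless stops become voiced after a nasal.

/-ka/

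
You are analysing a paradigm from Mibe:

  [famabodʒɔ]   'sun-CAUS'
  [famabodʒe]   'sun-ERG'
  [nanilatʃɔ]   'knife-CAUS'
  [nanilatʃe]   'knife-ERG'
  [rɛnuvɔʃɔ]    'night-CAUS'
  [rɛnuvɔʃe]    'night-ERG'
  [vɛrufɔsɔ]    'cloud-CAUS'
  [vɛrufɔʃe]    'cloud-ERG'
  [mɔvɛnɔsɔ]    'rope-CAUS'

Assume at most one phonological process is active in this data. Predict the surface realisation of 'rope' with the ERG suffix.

[mɔvɛnɔʃe]

In [vɛrufɔsɔ] and [vɛrufɔʃe] the final segment of 'cloud' alternates: [s] ~ [ʃ].
Compare 'night', with invariant [ʃ] in [rɛnuvɔʃɔ] and [rɛnuvɔʃe]: an analysis with underlying /ʃ/ and a rule producing [s] before the CAUS suffix would wrongly predict alternation here too.
Therefore /s/ is basic and [ʃ] is derived by palatalization before a front vowel (/s/ becomes palato-alveolar [ʃ] before a front vowel).
The one attested form of 'rope', [mɔvɛnɔsɔ], shows underlying /mɔvɛnɔs/. Applying the same rule before a front vowel gives [mɔvɛnɔʃe].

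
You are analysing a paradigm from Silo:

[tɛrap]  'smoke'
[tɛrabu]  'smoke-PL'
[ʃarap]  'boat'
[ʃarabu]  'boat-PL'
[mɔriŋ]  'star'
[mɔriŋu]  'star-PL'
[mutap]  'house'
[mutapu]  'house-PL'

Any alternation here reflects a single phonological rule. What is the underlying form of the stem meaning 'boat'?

/ʃarab/

In [ʃarap] and [ʃarabu] the final segment of 'boat' alternates: [p] ~ [b].
If /p/ were underlying and a rule turned it into [b] before the PL suffix, 'house' would also alternate; but it has [p] in both [mutap] and [mutapu].
Therefore /b/ is basic and [p] is derived by word-final obstruent devoicing (voiced obstruents become voiceless word-finally).
The underlying form of 'boat' is therefore /ʃarab/.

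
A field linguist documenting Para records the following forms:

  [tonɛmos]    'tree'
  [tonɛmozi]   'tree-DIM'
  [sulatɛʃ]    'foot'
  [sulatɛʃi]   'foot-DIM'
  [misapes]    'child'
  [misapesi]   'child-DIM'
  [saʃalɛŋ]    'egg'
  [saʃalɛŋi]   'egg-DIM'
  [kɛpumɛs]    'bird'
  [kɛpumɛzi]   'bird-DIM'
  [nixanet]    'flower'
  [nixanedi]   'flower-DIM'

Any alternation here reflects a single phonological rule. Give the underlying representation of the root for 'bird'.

/kɛpumɛz/

The stem for 'bird' ends in [s] in [kɛpumɛs] but [z] in [kɛpumɛzi].
But 'child' keeps [s] in both environments ([misapes], [misapesi]), so there is no rule changing /s/ to [z] before the DIM suffix.
Therefore /z/ is basic and [s] is derived by word-final obstruent devoicing (voiced obstruents become voiceless word-finally).
So 'bird' = /kɛpumɛz/.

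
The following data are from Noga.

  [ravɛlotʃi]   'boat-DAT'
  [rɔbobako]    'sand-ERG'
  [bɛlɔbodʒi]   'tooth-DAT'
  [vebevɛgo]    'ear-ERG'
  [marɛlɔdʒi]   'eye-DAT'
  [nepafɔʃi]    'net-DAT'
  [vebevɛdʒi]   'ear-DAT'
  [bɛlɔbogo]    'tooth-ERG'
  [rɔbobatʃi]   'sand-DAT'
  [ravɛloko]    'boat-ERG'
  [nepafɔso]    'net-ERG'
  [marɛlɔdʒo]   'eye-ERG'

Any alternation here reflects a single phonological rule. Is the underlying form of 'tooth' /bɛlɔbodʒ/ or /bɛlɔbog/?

The stem for 'tooth' ends in [g] in [bɛlɔbogo] but [dʒ] in [bɛlɔbodʒi].
Compare 'eye', with invariant [dʒ] in [marɛlɔdʒo] and [marɛlɔdʒi]: an analysis with underlying /dʒ/ and a rule producing [g] before the ERG suffix would wrongly predict alternation here too.
The underlying segment must be /g/; /k/, /g/ and /s/ become palato-alveolar [tʃ], [dʒ] and [ʃ] before a front vowel, yielding [dʒ] there.

/bɛlɔbog/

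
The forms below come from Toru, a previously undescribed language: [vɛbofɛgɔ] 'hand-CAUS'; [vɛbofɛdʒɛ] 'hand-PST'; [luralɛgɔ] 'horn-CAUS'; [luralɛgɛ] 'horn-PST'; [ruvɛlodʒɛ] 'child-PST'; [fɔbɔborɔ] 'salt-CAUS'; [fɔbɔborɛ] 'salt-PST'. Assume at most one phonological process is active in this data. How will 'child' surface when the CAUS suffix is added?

The stem for 'hand' ends in [g] in [vɛbofɛgɔ] but [dʒ] in [vɛbofɛdʒɛ].
Compare 'horn', with invariant [g] in [luralɛgɔ] and [luralɛgɛ]: an analysis with underlying /g/ and a rule producing [dʒ] before the PST suffix would wrongly predict alternation here too.
The underlying segment must be /dʒ/; palato-alveolar /dʒ/ becomes [g] when no front vowel follows, yielding [g] there.
The one attested form of 'child', [ruvɛlodʒɛ], shows underlying /ruvɛlodʒ/. Applying the same rule when no front vowel follows gives [ruvɛlogɔ].

[ruvɛlogɔ]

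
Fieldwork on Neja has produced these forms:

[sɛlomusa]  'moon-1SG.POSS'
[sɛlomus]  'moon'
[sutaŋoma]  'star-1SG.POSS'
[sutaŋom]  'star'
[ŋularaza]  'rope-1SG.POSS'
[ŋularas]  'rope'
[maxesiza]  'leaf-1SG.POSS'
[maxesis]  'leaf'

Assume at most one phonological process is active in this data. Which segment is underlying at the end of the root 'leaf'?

The root 'leaf' surfaces as [maxesiza] and [maxesis], with a stem-final [z] ~ [s] alternation.
Compare 'moon', with invariant [s] in [sɛlomusa] and [sɛlomus]: an analysis with underlying /s/ and a rule producing [z] before the 1SG.POSS suffix would wrongly predict alternation here too.
Therefore /z/ is basic and [s] is derived by word-final obstruent devoicing (voiced obstruents become voiceless word-finally).

/z/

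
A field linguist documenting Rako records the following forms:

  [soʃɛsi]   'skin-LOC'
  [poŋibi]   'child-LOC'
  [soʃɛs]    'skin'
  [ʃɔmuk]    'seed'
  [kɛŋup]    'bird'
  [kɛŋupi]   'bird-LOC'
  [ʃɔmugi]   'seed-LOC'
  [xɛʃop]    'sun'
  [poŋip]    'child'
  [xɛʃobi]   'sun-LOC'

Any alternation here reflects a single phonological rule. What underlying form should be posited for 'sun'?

The root 'sun' surfaces as [xɛʃop] and [xɛʃobi], with a stem-final [p] ~ [b] alternation.
The stem 'bird' ([kɛŋup], [kɛŋupi]) shows [p] unchanged in both environments, so [p] cannot be basic with [b] derived before the LOC suffix.
Therefore /b/ is basic and [p] is derived by word-final obstruent devoicing (voiced obstruents become voiceless word-finally).

/xɛʃob/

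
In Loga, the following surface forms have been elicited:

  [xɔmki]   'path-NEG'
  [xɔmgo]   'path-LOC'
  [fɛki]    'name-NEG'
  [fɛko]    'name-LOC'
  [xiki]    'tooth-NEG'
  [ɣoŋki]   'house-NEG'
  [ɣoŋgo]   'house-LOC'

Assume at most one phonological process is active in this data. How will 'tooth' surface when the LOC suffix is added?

The LOC morpheme has two allomorphs, [-go] and [-ko].
By contrast the NEG suffix keeps its initial [k] throughout — that segment must be underlying.
So the underlying form is /-go/, and voiced stops become voiceless after a vowel.
After 'tooth', which ends in a vowel, the suffix surfaces as [-ko], giving [xiko].

[xiko]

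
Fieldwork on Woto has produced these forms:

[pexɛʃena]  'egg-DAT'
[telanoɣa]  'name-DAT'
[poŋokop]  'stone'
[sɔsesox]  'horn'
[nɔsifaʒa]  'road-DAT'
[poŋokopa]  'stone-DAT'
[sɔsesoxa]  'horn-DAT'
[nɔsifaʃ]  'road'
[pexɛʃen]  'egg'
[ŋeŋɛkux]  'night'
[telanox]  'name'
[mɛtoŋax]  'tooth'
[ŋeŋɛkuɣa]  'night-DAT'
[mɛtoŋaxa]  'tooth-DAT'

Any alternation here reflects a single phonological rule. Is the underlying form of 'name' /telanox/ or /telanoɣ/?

In [telanox] and [telanoɣa] the final segment of 'name' alternates: [x] ~ [ɣ].
If /x/ were underlying and a rule turned it into [ɣ] before the DAT suffix, 'tooth' would also alternate; but it has [x] in both [mɛtoŋax] and [mɛtoŋaxa].
The underlying segment must be /ɣ/; voiced obstruents become voiceless word-finally, yielding [x] there.

/telanoɣ/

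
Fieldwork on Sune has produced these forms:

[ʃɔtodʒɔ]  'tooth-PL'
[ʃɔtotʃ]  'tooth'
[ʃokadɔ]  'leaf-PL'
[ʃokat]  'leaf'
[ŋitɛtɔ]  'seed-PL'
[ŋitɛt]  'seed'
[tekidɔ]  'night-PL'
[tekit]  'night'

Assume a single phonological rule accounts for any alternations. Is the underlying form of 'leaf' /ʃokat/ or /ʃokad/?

The stem for 'leaf' ends in [d] in [ʃokadɔ] but [t] in [ʃokat].
If /t/ were underlying and a rule turned it into [d] before the PL suffix, 'seed' would also alternate; but it has [t] in both [ŋitɛtɔ] and [ŋitɛt].
So /d/ is underlying, and a rule of word-final obstruent devoicing — voiced obstruents become voiceless word-finally — gives [t].

/ʃokad/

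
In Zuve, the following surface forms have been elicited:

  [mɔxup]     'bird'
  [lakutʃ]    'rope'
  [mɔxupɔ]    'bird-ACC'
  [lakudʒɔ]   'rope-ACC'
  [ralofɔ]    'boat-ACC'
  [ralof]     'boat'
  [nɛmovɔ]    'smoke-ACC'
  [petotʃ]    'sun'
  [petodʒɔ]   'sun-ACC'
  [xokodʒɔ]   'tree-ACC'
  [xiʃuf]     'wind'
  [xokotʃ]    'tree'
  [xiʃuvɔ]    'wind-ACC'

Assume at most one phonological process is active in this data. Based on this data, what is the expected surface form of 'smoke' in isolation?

The stem for 'wind' ends in [f] in [xiʃuf] but [v] in [xiʃuvɔ].
If /f/ were underlying and a rule turned it into [v] before the ACC suffix, 'boat' would also alternate; but it has [f] in both [ralof] and [ralofɔ].
The alternation reflects word-final obstruent devoicing: voiced obstruents become voiceless word-finally. /v/ is underlying.
From [nɛmovɔ] the stem 'smoke' is /nɛmov/; word-finally this yields [nɛmof].

[nɛmof]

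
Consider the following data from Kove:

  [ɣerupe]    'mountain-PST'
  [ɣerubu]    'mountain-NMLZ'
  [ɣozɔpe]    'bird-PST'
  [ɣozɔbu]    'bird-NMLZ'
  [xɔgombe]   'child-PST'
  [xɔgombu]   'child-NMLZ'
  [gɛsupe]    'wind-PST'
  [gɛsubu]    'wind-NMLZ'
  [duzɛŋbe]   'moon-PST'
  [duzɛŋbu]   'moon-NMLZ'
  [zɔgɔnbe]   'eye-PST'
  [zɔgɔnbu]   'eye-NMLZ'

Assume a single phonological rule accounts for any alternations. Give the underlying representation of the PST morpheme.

/-pe/

The PST morpheme has two allomorphs, [-be] and [-pe].
By contrast the NMLZ suffix keeps its initial [b] throughout — that segment must be underlying.
The PST suffix is therefore /-pe/ underlyingly, with post-nasal voicing: voiceless stops become voiced after a nasal.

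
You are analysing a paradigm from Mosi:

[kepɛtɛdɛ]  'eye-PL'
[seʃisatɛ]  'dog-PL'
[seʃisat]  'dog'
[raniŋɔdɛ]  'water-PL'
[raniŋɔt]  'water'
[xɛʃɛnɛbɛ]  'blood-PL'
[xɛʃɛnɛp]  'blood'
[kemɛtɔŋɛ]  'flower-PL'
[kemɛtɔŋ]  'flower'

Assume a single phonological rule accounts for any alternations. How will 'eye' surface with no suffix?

In [raniŋɔdɛ] and [raniŋɔt] the final segment of 'water' alternates: [d] ~ [t].
But 'dog' keeps [t] in both environments ([seʃisatɛ], [seʃisat]), so there is no rule changing /t/ to [d] before the PL suffix.
Therefore /d/ is basic and [t] is derived by word-final obstruent devoicing (voiced obstruents become voiceless word-finally).
The one attested form of 'eye', [kepɛtɛdɛ], shows underlying /kepɛtɛd/. Applying the same rule word-finally gives [kepɛtɛt].

[kepɛtɛt]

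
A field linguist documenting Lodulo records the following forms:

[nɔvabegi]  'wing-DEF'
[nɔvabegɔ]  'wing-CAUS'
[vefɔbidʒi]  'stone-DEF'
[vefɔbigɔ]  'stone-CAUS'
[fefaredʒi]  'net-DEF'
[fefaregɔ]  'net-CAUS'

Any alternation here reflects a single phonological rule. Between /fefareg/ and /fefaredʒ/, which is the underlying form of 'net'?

/fefaredʒ/

In [fefaredʒi] and [fefaregɔ] the final segment of 'net' alternates: [dʒ] ~ [g].
If /g/ were underlying and a rule turned it into [dʒ] before the DEF suffix, 'wing' would also alternate; but it has [g] in both [nɔvabegi] and [nɔvabegɔ].
The underlying segment must be /dʒ/; palato-alveolar /dʒ/ becomes [g] when no front vowel follows, yielding [g] there.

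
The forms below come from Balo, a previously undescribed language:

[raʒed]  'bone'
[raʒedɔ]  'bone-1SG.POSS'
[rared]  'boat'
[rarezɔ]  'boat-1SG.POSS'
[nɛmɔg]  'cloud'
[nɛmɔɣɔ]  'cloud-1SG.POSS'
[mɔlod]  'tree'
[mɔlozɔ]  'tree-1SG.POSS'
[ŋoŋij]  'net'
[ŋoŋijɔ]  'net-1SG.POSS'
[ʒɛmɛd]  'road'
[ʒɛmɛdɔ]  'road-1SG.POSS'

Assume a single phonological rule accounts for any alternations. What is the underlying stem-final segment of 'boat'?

/z/

In [rared] and [rarezɔ] the final segment of 'boat' alternates: [d] ~ [z].
If /d/ were underlying and a rule turned it into [z] before the 1SG.POSS suffix, 'road' would also alternate; but it has [d] in both [ʒɛmɛd] and [ʒɛmɛdɔ].
Therefore /z/ is basic and [d] is derived by word-final hardening (voiced fricatives become stops word-finally).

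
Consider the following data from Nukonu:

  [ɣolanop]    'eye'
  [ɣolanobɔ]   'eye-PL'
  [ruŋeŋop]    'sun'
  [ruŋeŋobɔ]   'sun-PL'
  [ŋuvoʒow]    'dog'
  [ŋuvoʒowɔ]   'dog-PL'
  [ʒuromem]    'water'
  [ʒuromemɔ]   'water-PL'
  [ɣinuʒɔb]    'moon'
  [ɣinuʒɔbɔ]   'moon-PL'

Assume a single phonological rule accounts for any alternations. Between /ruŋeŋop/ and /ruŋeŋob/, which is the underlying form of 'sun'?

/ruŋeŋop/

The root 'sun' surfaces as [ruŋeŋop] and [ruŋeŋobɔ], with a stem-final [p] ~ [b] alternation.
Compare 'moon', with invariant [b] in [ɣinuʒɔb] and [ɣinuʒɔbɔ]: an analysis with underlying /b/ and a rule producing [p] in isolation would wrongly predict alternation here too.
The underlying segment must be /p/; voiceless stops become voiced between vowels, yielding [b] there.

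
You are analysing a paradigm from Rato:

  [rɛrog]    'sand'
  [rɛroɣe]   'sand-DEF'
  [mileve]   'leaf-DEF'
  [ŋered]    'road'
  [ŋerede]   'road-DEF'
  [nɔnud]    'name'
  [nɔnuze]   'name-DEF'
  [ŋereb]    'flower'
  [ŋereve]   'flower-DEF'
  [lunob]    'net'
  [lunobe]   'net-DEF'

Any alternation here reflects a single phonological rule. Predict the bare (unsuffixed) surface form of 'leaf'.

In [ŋereb] and [ŋereve] the final segment of 'flower' alternates: [b] ~ [v].
The stem 'net' ([lunob], [lunobe]) shows [b] unchanged in both environments, so [b] cannot be basic with [v] derived before the DEF suffix.
The alternation reflects word-final hardening: voiced fricatives become stops word-finally. /v/ is underlying.
From [mileve] the stem 'leaf' is /milev/; word-finally this yields [mileb].

[mileb]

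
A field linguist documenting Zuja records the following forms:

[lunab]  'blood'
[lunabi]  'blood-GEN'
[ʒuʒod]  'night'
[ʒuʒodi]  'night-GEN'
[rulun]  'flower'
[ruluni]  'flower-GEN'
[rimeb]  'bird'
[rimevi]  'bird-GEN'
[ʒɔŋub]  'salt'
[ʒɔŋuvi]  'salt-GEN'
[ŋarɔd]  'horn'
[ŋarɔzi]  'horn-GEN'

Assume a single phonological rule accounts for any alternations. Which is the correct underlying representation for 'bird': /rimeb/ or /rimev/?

/rimev/

In [rimeb] and [rimevi] the final segment of 'bird' alternates: [b] ~ [v].
Compare 'blood', with invariant [b] in [lunab] and [lunabi]: an analysis with underlying /b/ and a rule producing [v] before the GEN suffix would wrongly predict alternation here too.
The underlying segment must be /v/; voiced fricatives become stops word-finally, yielding [b] there.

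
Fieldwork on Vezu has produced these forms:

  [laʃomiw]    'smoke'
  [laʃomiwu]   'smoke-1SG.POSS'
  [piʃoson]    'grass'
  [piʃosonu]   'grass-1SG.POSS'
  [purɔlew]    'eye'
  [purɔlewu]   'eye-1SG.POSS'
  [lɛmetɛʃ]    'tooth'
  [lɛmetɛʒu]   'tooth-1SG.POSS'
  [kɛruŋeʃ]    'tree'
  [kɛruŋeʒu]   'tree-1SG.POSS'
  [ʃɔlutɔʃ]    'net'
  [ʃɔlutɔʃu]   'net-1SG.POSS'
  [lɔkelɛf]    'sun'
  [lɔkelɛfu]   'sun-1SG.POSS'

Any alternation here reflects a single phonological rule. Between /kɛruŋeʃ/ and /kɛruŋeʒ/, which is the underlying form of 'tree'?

/kɛruŋeʒ/

The root 'tree' surfaces as [kɛruŋeʃ] and [kɛruŋeʒu], with a stem-final [ʃ] ~ [ʒ] alternation.
Compare 'net', with invariant [ʃ] in [ʃɔlutɔʃ] and [ʃɔlutɔʃu]: an analysis with underlying /ʃ/ and a rule producing [ʒ] before the 1SG.POSS suffix would wrongly predict alternation here too.
So /ʒ/ is underlying, and a rule of word-final obstruent devoicing — voiced obstruents become voiceless word-finally — gives [ʃ].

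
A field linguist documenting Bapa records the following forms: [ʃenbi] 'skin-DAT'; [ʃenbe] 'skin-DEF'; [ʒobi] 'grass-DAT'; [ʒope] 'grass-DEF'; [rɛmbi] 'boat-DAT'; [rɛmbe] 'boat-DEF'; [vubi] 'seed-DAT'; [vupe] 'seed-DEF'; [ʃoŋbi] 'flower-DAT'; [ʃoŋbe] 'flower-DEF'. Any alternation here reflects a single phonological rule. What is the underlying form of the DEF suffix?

/-pe/

The DEF morpheme has two allomorphs, [-be] and [-pe].
The DAT suffix, which begins with [b], is invariant after every stem; so [b] is not altered by any rule here.
The DEF suffix is therefore /-pe/ underlyingly, with post-nasal voicing: voiceless stops become voiced after a nasal.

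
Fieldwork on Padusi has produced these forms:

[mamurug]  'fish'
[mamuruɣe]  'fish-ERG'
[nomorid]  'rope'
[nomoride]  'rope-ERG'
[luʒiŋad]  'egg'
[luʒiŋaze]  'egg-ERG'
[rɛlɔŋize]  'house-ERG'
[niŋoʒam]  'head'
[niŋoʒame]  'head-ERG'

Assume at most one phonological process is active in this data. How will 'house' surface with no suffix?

[rɛlɔŋid]

The root 'egg' surfaces as [luʒiŋad] and [luʒiŋaze], with a stem-final [d] ~ [z] alternation.
The stem 'rope' ([nomorid], [nomoride]) shows [d] unchanged in both environments, so [d] cannot be basic with [z] derived before the ERG suffix.
Therefore /z/ is basic and [d] is derived by word-final hardening (voiced fricatives become stops word-finally).
From [rɛlɔŋize] the stem 'house' is /rɛlɔŋiz/; word-finally this yields [rɛlɔŋid].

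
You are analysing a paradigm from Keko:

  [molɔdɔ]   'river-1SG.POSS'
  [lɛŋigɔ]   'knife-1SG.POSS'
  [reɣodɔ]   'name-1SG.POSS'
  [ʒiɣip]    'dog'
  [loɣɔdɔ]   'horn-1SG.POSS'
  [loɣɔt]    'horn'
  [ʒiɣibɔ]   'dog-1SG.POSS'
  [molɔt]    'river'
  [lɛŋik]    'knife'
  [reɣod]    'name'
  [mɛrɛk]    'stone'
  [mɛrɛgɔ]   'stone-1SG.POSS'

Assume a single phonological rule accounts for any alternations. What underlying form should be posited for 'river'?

'river' shows [d] ~ [t] at the end of the stem ([molɔdɔ] vs [molɔt]).
The stem 'name' ([reɣodɔ], [reɣod]) shows [d] unchanged in both environments, so [d] cannot be basic with [t] derived in isolation.
So /t/ is underlying, and a rule of intervocalic voicing — voiceless stops become voiced between vowels — gives [d].
So 'river' = /molɔt/.

/molɔt/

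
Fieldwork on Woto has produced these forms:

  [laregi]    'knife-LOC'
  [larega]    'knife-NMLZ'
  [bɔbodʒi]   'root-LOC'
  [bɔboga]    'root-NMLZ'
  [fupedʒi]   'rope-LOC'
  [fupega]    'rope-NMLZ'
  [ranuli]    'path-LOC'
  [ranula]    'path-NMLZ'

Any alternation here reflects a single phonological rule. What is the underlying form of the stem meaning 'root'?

The root 'root' surfaces as [bɔbodʒi] and [bɔboga], with a stem-final [dʒ] ~ [g] alternation.
Compare 'knife', with invariant [g] in [laregi] and [larega]: an analysis with underlying /g/ and a rule producing [dʒ] before the LOC suffix would wrongly predict alternation here too.
So /dʒ/ is underlying, and a rule of depalatalization — palato-alveolar /dʒ/ becomes [g] when no front vowel follows — gives [g].

/bɔbodʒ/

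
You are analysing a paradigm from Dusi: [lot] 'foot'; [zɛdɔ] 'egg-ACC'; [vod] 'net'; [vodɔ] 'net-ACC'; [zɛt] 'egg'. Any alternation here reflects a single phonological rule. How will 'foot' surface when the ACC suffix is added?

[lodɔ]

The stem for 'egg' ends in [d] in [zɛdɔ] but [t] in [zɛt].
But 'net' keeps [d] in both environments ([vodɔ], [vod]), so there is no rule changing /d/ to [t] in isolation.
The alternation reflects intervocalic voicing: voiceless stops become voiced between vowels. /t/ is underlying.
The one attested form of 'foot', [lot], shows underlying /lot/. Applying the same rule between vowels gives [lodɔ].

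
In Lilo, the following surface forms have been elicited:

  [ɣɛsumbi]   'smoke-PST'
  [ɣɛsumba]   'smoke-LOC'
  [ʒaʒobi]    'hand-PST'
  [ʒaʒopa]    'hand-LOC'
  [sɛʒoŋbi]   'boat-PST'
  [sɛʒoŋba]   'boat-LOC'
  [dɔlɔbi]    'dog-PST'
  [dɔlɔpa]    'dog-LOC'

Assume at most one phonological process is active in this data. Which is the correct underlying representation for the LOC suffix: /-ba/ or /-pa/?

The LOC suffix surfaces as [-ba] and [-pa], depending on the final segment of the stem.
By contrast the PST suffix keeps its initial [b] throughout — that segment must be underlying.
The LOC suffix is therefore /-pa/ underlyingly, with post-nasal voicing: voiceless stops become voiced after a nasal.

/-pa/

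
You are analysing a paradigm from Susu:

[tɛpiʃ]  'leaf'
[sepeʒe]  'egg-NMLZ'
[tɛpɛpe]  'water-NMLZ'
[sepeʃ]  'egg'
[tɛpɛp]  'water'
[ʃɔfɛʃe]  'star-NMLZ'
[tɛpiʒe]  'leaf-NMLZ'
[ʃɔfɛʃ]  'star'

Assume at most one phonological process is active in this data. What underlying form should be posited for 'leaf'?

/tɛpiʒ/

The root 'leaf' surfaces as [tɛpiʒe] and [tɛpiʃ], with a stem-final [ʒ] ~ [ʃ] alternation.
The stem 'star' ([ʃɔfɛʃe], [ʃɔfɛʃ]) shows [ʃ] unchanged in both environments, so [ʃ] cannot be basic with [ʒ] derived before the NMLZ suffix.
The underlying segment must be /ʒ/; voiced obstruents become voiceless word-finally, yielding [ʃ] there.
Hence 'leaf' is /tɛpiʒ/ underlyingly.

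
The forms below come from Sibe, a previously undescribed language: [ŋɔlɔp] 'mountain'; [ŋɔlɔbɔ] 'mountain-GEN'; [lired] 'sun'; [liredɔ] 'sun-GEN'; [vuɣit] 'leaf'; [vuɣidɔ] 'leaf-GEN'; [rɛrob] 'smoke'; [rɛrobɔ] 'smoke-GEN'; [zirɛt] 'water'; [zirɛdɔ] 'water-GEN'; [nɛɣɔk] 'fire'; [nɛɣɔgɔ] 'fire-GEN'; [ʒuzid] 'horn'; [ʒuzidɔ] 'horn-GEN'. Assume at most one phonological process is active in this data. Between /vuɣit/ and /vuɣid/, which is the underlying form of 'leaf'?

In [vuɣit] and [vuɣidɔ] the final segment of 'leaf' alternates: [t] ~ [d].
But 'sun' keeps [d] in both environments ([lired], [liredɔ]), so there is no rule changing /d/ to [t] in isolation.
Therefore /t/ is basic and [d] is derived by intervocalic voicing (voiceless stops become voiced between vowels).

/vuɣit/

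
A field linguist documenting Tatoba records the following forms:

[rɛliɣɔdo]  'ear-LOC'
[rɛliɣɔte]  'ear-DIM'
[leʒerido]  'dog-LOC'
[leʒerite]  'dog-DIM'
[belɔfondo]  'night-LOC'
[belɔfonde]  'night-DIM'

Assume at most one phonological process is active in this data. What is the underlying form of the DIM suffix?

The DIM morpheme has two allomorphs, [-de] and [-te].
The LOC suffix, which begins with [d], is invariant after every stem; so [d] is not altered by any rule here.
So the underlying form is /-te/, and voiceless stops become voiced after a nasal.

/-te/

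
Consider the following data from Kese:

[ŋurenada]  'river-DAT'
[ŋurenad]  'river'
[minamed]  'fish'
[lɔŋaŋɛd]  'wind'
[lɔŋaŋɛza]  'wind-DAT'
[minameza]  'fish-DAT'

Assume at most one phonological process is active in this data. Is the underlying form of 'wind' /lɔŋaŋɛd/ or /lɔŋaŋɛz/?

/lɔŋaŋɛz/

The stem for 'wind' ends in [z] in [lɔŋaŋɛza] but [d] in [lɔŋaŋɛd].
Compare 'river', with invariant [d] in [ŋurenada] and [ŋurenad]: an analysis with underlying /d/ and a rule producing [z] before the DAT suffix would wrongly predict alternation here too.
The underlying segment must be /z/; voiced fricatives become stops word-finally, yielding [d] there.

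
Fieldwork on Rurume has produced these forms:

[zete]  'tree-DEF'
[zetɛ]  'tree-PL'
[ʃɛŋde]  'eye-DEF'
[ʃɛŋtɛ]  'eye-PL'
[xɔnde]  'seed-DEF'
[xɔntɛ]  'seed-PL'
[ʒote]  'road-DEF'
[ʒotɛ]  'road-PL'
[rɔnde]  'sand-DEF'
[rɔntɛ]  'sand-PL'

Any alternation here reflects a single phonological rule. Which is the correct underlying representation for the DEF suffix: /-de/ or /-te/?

/-de/

The DEF suffix surfaces as [-de] and [-te], depending on the final segment of the stem.
By contrast the PL suffix keeps its initial [t] throughout — that segment must be underlying.
The DEF suffix is therefore /-de/ underlyingly, with post-vocalic devoicing: voiced stops become voiceless after a vowel.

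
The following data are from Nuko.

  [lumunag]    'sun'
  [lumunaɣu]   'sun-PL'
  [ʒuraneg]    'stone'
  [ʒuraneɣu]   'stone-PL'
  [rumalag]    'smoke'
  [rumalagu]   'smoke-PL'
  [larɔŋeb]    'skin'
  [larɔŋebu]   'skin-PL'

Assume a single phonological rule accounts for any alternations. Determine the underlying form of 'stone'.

In [ʒuraneg] and [ʒuraneɣu] the final segment of 'stone' alternates: [g] ~ [ɣ].
The stem 'smoke' ([rumalag], [rumalagu]) shows [g] unchanged in both environments, so [g] cannot be basic with [ɣ] derived before the PL suffix.
So /ɣ/ is underlying, and a rule of word-final hardening — voiced fricatives become stops word-finally — gives [g].
Hence 'stone' is /ʒuraneɣ/ underlyingly.

/ʒuraneɣ/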